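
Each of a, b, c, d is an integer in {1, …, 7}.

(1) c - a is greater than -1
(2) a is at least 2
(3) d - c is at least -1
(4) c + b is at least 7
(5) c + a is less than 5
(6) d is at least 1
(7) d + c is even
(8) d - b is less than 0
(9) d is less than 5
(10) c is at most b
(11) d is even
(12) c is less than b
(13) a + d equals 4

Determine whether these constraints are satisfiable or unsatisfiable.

Satisfiable

One satisfying assignment is a = 2, b = 5, c = 2, d = 2.
For the less obvious constraints — constraint 1: c - a = 0; constraint 3: d - c = 0 — and the others hold by inspection.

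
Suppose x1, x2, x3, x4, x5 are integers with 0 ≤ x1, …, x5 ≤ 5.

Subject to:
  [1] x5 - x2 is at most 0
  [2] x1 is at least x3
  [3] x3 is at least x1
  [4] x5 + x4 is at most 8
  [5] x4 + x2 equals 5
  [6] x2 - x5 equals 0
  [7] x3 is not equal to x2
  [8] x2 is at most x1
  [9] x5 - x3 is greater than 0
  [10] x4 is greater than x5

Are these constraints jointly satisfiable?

Constraints 1, 3, 8, and 9 give x5 ≤ x2, x2 ≤ x1, x1 ≤ x3, x3 < x5. Chaining: x5 ≤ x2 ≤ x1 ≤ x3 < x5, which forces x5 < x5 — impossible.

Unsatisfiable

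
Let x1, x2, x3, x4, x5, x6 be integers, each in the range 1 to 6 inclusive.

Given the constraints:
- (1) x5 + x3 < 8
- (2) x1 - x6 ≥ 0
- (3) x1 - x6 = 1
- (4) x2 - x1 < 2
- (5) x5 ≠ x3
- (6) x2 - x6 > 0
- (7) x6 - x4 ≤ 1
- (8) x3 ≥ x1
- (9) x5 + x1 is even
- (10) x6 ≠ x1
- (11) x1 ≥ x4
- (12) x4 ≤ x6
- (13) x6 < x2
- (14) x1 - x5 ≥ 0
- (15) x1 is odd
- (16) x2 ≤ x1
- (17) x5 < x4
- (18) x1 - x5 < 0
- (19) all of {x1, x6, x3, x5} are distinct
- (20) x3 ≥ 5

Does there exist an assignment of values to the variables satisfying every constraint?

Constraints 6, 12, 16, 17, and 18 give x1 < x5, x5 < x4, x4 ≤ x6, x6 < x2, x2 ≤ x1. Chaining: x1 < x5 < x4 ≤ x6 < x2 ≤ x1, which forces x1 < x1 — impossible.

Unsatisfiable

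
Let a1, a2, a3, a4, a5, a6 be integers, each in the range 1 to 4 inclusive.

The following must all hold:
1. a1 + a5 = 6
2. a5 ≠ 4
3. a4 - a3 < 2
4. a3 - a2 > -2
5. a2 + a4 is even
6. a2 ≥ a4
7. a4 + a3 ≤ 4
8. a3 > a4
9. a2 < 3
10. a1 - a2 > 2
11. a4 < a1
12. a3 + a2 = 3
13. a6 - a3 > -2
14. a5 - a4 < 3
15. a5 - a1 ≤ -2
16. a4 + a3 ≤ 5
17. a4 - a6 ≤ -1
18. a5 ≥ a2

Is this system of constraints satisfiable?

Satisfiable

Take a1 = 4, a2 = 1, a3 = 2, a4 = 1, a5 = 2, a6 = 2. Then constraint 1: a1 + a5 = 6; constraint 3: a4 - a3 = -1, and every other listed constraint is also met.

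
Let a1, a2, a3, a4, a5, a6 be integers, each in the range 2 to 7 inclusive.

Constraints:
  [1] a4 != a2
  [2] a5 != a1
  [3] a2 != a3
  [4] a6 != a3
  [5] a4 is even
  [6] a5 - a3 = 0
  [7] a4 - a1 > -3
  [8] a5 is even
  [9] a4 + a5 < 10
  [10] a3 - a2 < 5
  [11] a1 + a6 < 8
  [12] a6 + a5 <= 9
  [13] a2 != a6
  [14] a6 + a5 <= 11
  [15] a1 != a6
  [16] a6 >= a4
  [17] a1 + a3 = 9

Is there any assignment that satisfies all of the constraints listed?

Setting (a1, a2, a3, a4, a5, a6) = (3, 4, 6, 2, 6, 2) satisfies everything: constraint 6: a5 - a3 = 0; constraint 7: a4 - a1 = -1, and the others follow.

Satisfiable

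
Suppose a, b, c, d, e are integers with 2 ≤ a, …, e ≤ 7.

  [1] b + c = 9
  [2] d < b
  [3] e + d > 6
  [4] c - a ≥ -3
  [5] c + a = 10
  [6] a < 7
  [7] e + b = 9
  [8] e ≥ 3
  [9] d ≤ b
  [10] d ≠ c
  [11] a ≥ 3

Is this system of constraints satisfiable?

Take a = 5, b = 4, c = 5, d = 2, e = 5. Then constraint 1: b + c = 9; constraint 3: e + d = 7; constraint 4: c - a = 0, and every other listed constraint is also met.

Satisfiable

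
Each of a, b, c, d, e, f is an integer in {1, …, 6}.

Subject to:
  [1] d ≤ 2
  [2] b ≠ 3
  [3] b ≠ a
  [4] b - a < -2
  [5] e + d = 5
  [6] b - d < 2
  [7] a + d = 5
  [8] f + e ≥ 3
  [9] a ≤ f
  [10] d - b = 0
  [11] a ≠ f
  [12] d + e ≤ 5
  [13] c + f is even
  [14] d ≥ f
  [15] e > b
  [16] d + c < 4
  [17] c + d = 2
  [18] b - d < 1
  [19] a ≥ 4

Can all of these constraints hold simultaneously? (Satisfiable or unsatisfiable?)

Unsatisfiable

From constraints 9 and 19: f ≥ a and a ≥ 4, so f ≥ 4. From constraints 1 and 14: f ≤ d and d ≤ 2, so f ≤ 2. But 2 < 4, so no value of f works.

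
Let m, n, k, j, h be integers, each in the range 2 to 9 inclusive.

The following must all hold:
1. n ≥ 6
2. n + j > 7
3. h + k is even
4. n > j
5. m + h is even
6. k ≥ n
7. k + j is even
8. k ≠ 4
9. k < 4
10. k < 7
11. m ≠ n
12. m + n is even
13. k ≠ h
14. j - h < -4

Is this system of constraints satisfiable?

Unsatisfiable

From constraints 1 and 6: k ≥ n and n ≥ 6, so k ≥ 6. From constraint 9: k ≤ 3. But 3 < 6, so no value of k works.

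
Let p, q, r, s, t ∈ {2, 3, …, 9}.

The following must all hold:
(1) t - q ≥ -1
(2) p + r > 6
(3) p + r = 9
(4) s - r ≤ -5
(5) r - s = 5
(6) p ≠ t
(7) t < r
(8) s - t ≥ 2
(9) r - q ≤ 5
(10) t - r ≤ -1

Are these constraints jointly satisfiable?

Unsatisfiable

Constraints 1, 4, 8, and 9 give s − t ≥ 2, t − q ≥ -1, q − r ≥ -5, r − s ≥ 5.
Adding all 4 inequalities: the left sides telescope to 0, and the right sides sum to 2 + (-1) + (-5) + 5 = 1. So 0 ≥ 1, which is false.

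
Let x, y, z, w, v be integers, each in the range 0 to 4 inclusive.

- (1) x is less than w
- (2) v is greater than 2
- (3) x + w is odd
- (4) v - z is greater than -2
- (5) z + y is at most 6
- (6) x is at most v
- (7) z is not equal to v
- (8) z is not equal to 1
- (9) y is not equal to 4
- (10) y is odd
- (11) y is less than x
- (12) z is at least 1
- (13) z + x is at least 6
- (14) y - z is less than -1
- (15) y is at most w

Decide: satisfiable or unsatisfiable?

Setting (x, y, z, w, v) = (3, 1, 4, 4, 3) satisfies everything: constraint 4: v - z = -1; constraint 5: z + y = 5; constraint 13: z + x = 7, and the others follow.

Satisfiable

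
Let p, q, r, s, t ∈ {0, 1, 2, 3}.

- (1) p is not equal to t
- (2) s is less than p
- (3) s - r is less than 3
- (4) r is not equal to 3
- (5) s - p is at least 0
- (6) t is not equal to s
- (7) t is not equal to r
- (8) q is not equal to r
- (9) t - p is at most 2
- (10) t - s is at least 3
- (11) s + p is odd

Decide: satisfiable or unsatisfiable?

Constraints 5, 9, and 10 give s − p ≥ 0, p − t ≥ -2, t − s ≥ 3.
Adding all 3 inequalities: the left sides telescope to 0, and the right sides sum to 0 + (-2) + 3 = 1. So 0 ≥ 1, which is false.

Unsatisfiable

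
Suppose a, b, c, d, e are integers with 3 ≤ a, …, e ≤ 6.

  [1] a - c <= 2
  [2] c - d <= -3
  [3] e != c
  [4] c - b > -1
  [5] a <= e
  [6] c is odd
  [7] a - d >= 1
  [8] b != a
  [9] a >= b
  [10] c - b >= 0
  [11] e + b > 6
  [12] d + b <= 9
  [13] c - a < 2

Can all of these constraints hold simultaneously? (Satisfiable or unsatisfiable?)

Constraints 1, 2, and 7 give c − a ≥ -2, a − d ≥ 1, d − c ≥ 3.
Adding all 3 inequalities: the left sides telescope to 0, and the right sides sum to (-2) + 1 + 3 = 2. So 0 ≥ 2, which is false.

Unsatisfiable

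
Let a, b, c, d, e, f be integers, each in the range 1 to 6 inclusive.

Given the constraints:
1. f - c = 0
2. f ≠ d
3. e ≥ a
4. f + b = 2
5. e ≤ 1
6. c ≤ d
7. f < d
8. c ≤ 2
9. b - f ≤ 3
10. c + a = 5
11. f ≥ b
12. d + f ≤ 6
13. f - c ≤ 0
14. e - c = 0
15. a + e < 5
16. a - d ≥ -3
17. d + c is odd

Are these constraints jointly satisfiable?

From constraint 8: c ≤ 2. From constraints 3 and 5: a ≤ e ≤ 1. Hence c + a ≤ 3. But constraint 10 requires c + a = 5, and 5 > 3. Contradiction.

Unsatisfiable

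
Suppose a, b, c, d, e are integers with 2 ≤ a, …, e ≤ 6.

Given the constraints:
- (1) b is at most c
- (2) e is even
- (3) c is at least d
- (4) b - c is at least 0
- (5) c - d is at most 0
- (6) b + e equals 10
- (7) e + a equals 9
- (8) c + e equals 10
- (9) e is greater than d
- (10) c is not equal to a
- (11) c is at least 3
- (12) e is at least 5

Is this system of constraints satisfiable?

Try a = 3, b = 4, c = 4, d = 4, e = 6.
Check constraint 4: b - c = 0; constraint 5: c - d = 0; constraint 6: b + e = 10. The remaining constraints are straightforward to verify.

Satisfiable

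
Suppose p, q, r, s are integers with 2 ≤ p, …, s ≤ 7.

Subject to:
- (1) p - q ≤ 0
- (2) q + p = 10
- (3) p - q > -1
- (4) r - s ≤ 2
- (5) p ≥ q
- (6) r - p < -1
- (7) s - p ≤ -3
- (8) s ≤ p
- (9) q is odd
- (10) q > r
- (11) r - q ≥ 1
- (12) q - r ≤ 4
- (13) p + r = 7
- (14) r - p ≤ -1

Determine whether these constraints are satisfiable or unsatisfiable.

Unsatisfiable

Constraints 1, 4, 7, and 11 give p − s ≥ 3, s − r ≥ -2, r − q ≥ 1, q − p ≥ 0.
Adding all 4 inequalities: the left sides telescope to 0, and the right sides sum to 3 + (-2) + 1 + 0 = 2. So 0 ≥ 2, which is false.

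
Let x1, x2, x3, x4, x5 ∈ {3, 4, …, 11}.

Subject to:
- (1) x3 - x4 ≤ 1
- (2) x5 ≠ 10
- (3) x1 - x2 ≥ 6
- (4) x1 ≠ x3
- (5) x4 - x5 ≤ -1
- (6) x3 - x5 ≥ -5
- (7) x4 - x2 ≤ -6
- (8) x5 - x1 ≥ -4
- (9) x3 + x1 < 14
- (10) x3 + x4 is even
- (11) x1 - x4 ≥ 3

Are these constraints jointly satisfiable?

Unsatisfiable

Constraints 1, 3, 6, 7, and 8 give x5 − x1 ≥ -4, x1 − x2 ≥ 6, x2 − x4 ≥ 6, x4 − x3 ≥ -1, x3 − x5 ≥ -5.
Adding all 5 inequalities: the left sides telescope to 0, and the right sides sum to (-4) + 6 + 6 + (-1) + (-5) = 2. So 0 ≥ 2, which is false.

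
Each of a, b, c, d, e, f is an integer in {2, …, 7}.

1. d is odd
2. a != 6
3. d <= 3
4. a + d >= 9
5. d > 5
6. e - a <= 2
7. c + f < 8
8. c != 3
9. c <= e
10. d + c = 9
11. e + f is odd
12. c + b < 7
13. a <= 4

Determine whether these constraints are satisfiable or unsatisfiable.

Unsatisfiable

From constraint 13: a ≤ 4. From constraint 3: d ≤ 3. Hence a + d ≤ 7. But constraint 4 requires a + d ≥ 9, and 9 > 7. Contradiction.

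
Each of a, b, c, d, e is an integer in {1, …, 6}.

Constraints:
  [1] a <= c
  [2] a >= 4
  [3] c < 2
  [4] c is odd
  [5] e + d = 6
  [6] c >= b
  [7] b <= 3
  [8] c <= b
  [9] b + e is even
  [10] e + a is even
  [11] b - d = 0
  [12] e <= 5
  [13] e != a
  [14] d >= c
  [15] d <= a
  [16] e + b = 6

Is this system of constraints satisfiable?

From constraints 1 and 2: c ≥ a and a ≥ 4, so c ≥ 4. From constraints 7 and 8: c ≤ b and b ≤ 3, so c ≤ 3. But 3 < 4, so no value of c works.

Unsatisfiable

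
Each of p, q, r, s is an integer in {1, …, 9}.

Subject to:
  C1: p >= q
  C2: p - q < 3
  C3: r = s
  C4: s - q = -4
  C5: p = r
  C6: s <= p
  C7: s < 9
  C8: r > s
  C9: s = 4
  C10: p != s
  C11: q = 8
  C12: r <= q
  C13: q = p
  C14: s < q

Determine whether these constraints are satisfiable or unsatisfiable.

Constraint 11 fixes q = 8 and constraint 9 fixes s = 4. Constraints 3, 5, and 13 give q = p = r = s, so q = s. But 8 ≠ 4 — contradiction.

Unsatisfiable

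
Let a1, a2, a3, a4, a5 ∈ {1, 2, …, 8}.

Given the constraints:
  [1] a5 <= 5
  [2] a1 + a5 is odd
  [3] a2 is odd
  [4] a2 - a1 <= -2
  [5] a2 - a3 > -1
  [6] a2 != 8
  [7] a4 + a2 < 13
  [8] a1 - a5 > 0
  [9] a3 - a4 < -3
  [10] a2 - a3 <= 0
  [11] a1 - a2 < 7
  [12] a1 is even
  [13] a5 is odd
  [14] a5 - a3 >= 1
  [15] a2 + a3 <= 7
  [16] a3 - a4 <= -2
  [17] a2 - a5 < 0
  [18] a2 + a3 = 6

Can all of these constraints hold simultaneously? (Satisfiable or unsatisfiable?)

Satisfiable

Setting (a1, a2, a3, a4, a5) = (8, 3, 3, 8, 5) satisfies everything: constraint 4: a2 - a1 = -5; constraint 5: a2 - a3 = 0; constraint 7: a4 + a2 = 11, and the others follow.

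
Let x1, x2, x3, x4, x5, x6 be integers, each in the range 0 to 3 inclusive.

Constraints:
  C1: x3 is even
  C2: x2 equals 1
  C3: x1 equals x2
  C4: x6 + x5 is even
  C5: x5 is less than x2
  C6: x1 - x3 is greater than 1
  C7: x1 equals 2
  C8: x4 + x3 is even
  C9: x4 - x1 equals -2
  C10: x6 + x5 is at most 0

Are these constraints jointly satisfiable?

Constraint 7 fixes x1 = 2 and constraint 2 fixes x2 = 1, but constraint 3 requires x1 = x2. Since 2 ≠ 1, contradiction.

Unsatisfiable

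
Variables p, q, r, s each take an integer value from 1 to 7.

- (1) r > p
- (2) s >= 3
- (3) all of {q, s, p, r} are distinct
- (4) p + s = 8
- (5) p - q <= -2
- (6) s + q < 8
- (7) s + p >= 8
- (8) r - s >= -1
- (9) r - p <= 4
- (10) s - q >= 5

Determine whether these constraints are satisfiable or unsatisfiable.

Constraints 5, 8, 9, and 10 give r − s ≥ -1, s − q ≥ 5, q − p ≥ 2, p − r ≥ -4.
Adding all 4 inequalities: the left sides telescope to 0, and the right sides sum to (-1) + 5 + 2 + (-4) = 2. So 0 ≥ 2, which is false.

Unsatisfiable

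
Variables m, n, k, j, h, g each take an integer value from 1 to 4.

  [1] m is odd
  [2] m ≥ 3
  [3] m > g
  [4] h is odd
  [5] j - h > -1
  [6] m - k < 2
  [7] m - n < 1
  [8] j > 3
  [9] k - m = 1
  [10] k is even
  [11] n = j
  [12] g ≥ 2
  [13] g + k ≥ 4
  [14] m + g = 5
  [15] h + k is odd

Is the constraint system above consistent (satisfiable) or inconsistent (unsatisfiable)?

The assignment m = 3, n = 4, k = 4, j = 4, h = 3, g = 2 works:
  constraint 5 holds since j - h = 1.
  constraint 6 holds since m - k = -1.
  constraint 7 holds since m - n = -1.
The rest check out directly.

Satisfiable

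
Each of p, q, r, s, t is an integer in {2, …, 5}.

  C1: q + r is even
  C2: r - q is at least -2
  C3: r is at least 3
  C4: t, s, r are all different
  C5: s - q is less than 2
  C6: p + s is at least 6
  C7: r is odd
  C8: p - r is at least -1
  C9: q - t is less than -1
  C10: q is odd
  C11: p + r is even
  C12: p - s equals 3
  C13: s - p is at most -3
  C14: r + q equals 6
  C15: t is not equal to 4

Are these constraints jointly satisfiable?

One satisfying assignment is p = 5, q = 3, r = 3, s = 2, t = 5.
For the less obvious constraints — constraint 2: r - q = 0; constraint 5: s - q = -1 — and the others hold by inspection.

Satisfiable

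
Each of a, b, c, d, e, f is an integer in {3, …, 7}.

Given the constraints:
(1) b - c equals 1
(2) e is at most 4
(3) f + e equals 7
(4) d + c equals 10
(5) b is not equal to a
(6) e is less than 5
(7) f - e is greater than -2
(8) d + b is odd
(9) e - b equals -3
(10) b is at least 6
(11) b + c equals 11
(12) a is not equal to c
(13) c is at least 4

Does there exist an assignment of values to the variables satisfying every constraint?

Satisfiable

One satisfying assignment is a = 7, b = 6, c = 5, d = 5, e = 3, f = 4.
For the less obvious constraints — constraint 1: b - c = 1; constraint 3: f + e = 7 — and the others hold by inspection.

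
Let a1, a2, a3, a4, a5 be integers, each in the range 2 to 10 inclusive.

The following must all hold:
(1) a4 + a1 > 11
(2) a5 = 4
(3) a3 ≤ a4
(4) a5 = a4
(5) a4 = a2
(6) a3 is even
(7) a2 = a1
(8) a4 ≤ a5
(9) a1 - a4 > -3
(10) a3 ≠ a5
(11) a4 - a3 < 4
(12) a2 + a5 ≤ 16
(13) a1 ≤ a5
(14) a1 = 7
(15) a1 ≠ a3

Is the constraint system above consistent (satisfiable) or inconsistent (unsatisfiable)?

Unsatisfiable

Constraint 2 fixes a5 = 4 and constraint 14 fixes a1 = 7. Constraints 4, 5, and 7 give a5 = a4 = a2 = a1, so a5 = a1. But 4 ≠ 7 — contradiction.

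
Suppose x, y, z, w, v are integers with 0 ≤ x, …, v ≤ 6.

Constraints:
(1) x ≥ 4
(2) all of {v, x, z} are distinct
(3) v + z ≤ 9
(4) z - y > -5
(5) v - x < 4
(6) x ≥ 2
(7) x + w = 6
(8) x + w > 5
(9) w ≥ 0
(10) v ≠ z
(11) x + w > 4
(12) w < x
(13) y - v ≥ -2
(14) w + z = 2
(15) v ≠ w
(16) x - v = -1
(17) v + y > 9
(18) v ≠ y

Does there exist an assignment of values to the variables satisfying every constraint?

Satisfiable

The assignment x = 5, y = 5, z = 1, w = 1, v = 6 works:
  constraint 3 holds since v + z = 7.
  constraint 4 holds since z - y = -4.
The rest check out directly.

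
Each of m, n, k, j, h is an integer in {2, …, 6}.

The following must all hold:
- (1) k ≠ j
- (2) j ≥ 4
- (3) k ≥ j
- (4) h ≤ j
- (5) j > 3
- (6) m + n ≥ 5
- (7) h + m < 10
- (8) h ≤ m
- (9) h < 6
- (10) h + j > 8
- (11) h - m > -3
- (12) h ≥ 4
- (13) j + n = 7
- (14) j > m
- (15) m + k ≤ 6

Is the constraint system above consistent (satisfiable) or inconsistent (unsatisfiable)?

Unsatisfiable

From constraints 8 and 12: m ≥ h ≥ 4. From constraints 2 and 3: k ≥ j ≥ 4. Hence m + k ≥ 8. But constraint 15 requires m + k ≤ 6, and 6 < 8. Contradiction.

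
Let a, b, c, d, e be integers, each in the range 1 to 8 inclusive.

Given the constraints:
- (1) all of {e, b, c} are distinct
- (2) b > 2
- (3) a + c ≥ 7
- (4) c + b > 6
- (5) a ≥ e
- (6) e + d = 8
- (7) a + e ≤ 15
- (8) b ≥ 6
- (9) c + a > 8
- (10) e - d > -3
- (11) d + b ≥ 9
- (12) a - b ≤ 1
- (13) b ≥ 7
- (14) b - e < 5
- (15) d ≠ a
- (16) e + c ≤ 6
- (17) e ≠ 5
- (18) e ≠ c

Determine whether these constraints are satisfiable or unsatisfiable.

Take a = 8, b = 8, c = 1, d = 4, e = 4. Then constraint 3: a + c = 9; constraint 4: c + b = 9; constraint 6: e + d = 8, and every other listed constraint is also met.

Satisfiable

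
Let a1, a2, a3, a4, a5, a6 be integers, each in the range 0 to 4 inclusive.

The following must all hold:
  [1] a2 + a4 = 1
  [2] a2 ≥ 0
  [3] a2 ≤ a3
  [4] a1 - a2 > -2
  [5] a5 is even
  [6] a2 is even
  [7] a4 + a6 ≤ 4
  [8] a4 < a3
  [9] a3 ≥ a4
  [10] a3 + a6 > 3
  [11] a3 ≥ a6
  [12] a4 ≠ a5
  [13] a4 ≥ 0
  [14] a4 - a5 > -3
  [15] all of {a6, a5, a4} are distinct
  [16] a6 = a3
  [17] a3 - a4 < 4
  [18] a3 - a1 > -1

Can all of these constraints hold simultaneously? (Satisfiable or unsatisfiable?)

Take a1 = 1, a2 = 0, a3 = 3, a4 = 1, a5 = 2, a6 = 3. Then constraint 1: a2 + a4 = 1; constraint 4: a1 - a2 = 1; constraint 7: a4 + a6 = 4, and every other listed constraint is also met.

Satisfiable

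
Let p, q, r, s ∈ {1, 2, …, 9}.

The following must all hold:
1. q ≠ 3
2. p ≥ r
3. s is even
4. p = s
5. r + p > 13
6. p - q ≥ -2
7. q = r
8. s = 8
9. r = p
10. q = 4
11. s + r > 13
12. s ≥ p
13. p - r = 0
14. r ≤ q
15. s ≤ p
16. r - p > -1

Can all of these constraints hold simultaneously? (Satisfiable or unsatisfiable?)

Unsatisfiable

Constraint 10 fixes q = 4 and constraint 8 fixes s = 8. Constraints 4, 7, and 9 give q = r = p = s, so q = s. But 4 ≠ 8 — contradiction.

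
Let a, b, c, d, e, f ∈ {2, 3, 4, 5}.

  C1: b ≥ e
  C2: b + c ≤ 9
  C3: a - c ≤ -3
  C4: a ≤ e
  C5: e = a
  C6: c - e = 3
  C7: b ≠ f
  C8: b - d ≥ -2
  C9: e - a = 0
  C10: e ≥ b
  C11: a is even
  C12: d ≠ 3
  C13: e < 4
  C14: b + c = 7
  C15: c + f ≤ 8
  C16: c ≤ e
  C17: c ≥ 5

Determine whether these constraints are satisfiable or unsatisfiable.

From constraints 16 and 17: e ≥ c and c ≥ 5, so e ≥ 5. From constraint 13: e ≤ 3. But 3 < 5, so no value of e works.

Unsatisfiable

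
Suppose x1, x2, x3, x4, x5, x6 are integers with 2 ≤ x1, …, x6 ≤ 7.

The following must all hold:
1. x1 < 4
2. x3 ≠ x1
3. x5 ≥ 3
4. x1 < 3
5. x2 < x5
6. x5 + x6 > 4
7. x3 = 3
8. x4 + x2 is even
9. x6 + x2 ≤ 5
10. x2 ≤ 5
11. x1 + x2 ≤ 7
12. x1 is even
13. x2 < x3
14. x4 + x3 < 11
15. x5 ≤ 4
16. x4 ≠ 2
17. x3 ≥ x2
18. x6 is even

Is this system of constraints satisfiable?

Try x1 = 2, x2 = 2, x3 = 3, x4 = 6, x5 = 4, x6 = 2.
Check constraint 6: x5 + x6 = 6; constraint 9: x6 + x2 = 4; constraint 11: x1 + x2 = 4. The remaining constraints are straightforward to verify.

Satisfiable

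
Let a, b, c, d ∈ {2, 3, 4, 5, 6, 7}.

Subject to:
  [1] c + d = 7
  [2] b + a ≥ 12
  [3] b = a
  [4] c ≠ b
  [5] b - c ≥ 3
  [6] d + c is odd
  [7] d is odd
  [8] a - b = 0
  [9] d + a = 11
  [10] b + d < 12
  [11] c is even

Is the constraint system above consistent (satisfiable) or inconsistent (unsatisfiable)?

Satisfiable

One satisfying assignment is a = 6, b = 6, c = 2, d = 5.
For the less obvious constraints — constraint 1: c + d = 7; constraint 2: b + a = 12; constraint 5: b - c = 4 — and the others hold by inspection.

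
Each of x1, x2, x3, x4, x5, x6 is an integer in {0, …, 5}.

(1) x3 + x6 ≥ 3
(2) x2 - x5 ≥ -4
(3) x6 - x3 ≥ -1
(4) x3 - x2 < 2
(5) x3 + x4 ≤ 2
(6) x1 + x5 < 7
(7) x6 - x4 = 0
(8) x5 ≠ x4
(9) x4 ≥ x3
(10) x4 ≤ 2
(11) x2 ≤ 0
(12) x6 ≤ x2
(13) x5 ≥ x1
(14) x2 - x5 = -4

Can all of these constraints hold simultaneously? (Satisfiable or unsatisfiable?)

Unsatisfiable

From constraints 9 and 10: x3 ≤ x4 ≤ 2. From constraints 11 and 12: x6 ≤ x2 ≤ 0. Hence x3 + x6 ≤ 2. But constraint 1 requires x3 + x6 ≥ 3, and 3 > 2. Contradiction.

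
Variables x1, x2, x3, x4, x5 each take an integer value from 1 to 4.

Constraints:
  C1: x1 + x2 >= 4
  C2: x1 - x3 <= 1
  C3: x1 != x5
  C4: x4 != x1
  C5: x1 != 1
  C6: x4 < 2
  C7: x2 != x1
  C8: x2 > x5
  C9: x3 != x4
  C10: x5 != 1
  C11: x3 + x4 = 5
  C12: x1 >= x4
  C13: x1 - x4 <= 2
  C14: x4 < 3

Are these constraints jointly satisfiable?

Setting (x1, x2, x3, x4, x5) = (3, 4, 4, 1, 2) satisfies everything: constraint 1: x1 + x2 = 7; constraint 2: x1 - x3 = -1; constraint 11: x3 + x4 = 5, and the others follow.

Satisfiable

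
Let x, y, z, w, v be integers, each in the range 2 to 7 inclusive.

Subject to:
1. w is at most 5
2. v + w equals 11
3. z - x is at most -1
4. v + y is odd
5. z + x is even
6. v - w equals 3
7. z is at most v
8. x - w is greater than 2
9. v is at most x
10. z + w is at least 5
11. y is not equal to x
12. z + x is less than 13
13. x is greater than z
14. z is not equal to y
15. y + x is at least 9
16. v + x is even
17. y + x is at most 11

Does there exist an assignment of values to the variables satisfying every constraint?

The assignment x = 7, y = 4, z = 3, w = 4, v = 7 works:
  constraint 2 holds since v + w = 11.
  constraint 3 holds since z - x = -4.
The rest check out directly.

Satisfiable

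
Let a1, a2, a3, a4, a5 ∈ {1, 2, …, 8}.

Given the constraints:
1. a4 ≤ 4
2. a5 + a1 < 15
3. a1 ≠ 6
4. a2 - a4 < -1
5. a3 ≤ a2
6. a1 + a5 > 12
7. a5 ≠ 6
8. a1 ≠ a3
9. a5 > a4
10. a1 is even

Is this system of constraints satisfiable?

The assignment a1 = 8, a2 = 1, a3 = 1, a4 = 3, a5 = 5 works:
  constraint 2 holds since a5 + a1 = 13.
  constraint 4 holds since a2 - a4 = -2.
  constraint 6 holds since a1 + a5 = 13.
The rest check out directly.

Satisfiable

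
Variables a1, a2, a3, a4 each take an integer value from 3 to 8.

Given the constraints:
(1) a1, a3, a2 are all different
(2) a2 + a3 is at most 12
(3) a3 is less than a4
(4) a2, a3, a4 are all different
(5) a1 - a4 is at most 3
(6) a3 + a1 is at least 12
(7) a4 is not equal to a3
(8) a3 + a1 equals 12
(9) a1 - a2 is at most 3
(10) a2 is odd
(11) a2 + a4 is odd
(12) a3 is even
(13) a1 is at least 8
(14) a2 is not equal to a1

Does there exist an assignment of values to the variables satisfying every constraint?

One satisfying assignment is a1 = 8, a2 = 5, a3 = 4, a4 = 6.
For the less obvious constraints — constraint 2: a2 + a3 = 9; constraint 5: a1 - a4 = 2; constraint 6: a3 + a1 = 12 — and the others hold by inspection.

Satisfiable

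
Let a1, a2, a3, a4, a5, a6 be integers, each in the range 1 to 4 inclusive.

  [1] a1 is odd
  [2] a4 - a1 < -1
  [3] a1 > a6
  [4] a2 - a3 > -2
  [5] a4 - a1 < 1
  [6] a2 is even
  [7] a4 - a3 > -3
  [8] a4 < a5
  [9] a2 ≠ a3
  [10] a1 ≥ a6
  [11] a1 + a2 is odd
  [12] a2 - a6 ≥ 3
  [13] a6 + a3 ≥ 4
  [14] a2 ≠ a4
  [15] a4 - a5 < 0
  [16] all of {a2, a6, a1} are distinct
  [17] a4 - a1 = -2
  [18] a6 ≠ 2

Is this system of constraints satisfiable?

Satisfiable

Try a1 = 3, a2 = 4, a3 = 3, a4 = 1, a5 = 3, a6 = 1.
Check constraint 2: a4 - a1 = -2; constraint 4: a2 - a3 = 1. The remaining constraints are straightforward to verify.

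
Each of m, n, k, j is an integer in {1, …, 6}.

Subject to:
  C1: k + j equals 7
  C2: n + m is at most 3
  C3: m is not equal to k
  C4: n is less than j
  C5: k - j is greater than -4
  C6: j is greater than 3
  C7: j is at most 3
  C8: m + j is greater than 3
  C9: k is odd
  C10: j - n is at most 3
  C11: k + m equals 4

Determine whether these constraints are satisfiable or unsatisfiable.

From constraint 6: j ≥ 4. From constraint 7: j ≤ 3. But 3 < 4, so no value of j works.

Unsatisfiable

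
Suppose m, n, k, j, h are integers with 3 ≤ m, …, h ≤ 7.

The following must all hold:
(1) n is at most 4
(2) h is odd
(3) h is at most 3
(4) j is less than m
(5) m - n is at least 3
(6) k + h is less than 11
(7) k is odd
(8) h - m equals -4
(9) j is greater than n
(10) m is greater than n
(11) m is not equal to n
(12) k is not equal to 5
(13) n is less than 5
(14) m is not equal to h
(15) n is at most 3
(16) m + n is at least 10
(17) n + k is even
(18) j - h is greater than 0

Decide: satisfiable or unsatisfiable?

Take m = 7, n = 3, k = 7, j = 6, h = 3. Then constraint 5: m - n = 4; constraint 6: k + h = 10; constraint 8: h - m = -4, and every other listed constraint is also met.

Satisfiable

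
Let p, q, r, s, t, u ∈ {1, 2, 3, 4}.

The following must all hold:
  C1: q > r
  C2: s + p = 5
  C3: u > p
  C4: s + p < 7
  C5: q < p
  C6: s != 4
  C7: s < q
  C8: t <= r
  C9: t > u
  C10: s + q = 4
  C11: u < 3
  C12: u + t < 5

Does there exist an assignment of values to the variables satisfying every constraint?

Constraints 1, 3, 5, 8, and 9 give r < q, q < p, p < u, u < t, t ≤ r. Chaining: r < q < p < u < t ≤ r, which forces r < r — impossible.

Unsatisfiable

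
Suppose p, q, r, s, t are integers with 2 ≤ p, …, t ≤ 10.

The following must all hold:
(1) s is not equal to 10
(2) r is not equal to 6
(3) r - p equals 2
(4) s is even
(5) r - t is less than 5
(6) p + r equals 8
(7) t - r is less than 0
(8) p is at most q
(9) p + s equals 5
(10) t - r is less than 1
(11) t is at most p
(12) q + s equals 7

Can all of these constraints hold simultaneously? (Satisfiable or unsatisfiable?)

One satisfying assignment is p = 3, q = 5, r = 5, s = 2, t = 3.
For the less obvious constraints — constraint 3: r - p = 2; constraint 5: r - t = 2; constraint 6: p + r = 8 — and the others hold by inspection.

Satisfiable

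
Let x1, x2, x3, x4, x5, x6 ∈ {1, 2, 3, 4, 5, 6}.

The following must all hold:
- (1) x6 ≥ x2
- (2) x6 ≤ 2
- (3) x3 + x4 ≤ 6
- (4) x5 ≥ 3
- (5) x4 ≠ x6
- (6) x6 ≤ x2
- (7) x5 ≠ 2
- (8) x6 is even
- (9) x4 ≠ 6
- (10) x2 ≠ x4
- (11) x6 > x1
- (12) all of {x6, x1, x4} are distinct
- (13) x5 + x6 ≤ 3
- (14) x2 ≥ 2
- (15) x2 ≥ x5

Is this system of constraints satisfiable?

Unsatisfiable

From constraint 4: x5 ≥ 3. From constraints 1 and 14: x6 ≥ x2 ≥ 2. Hence x5 + x6 ≥ 5. But constraint 13 requires x5 + x6 ≤ 3, and 3 < 5. Contradiction.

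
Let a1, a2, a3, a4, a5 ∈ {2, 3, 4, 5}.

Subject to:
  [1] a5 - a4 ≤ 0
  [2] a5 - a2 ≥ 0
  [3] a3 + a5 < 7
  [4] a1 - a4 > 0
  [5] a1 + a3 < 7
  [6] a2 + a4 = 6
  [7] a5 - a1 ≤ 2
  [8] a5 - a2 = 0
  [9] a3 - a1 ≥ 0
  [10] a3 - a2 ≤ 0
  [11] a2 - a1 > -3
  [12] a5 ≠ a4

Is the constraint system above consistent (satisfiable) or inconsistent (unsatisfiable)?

Constraints 1, 2, 4, 9, and 10 give a2 ≤ a5, a5 ≤ a4, a4 < a1, a1 ≤ a3, a3 ≤ a2. Chaining: a2 ≤ a5 ≤ a4 < a1 ≤ a3 ≤ a2, which forces a2 < a2 — impossible.

Unsatisfiable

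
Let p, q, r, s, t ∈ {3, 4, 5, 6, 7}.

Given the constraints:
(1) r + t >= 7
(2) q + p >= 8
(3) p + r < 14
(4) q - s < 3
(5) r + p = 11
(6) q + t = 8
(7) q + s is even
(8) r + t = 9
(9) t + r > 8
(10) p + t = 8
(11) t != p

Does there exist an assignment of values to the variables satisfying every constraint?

Setting (p, q, r, s, t) = (5, 5, 6, 3, 3) satisfies everything: constraint 1: r + t = 9; constraint 2: q + p = 10, and the others follow.

Satisfiable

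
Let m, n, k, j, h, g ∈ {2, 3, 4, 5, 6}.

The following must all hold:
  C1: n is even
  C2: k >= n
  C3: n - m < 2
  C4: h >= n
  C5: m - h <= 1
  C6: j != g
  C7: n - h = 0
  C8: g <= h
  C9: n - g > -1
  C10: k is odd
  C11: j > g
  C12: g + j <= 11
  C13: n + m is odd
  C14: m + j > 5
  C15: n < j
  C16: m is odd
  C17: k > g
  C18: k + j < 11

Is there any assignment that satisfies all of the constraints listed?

Satisfiable

Take m = 3, n = 4, k = 5, j = 5, h = 4, g = 4. Then constraint 3: n - m = 1; constraint 5: m - h = -1, and every other listed constraint is also met.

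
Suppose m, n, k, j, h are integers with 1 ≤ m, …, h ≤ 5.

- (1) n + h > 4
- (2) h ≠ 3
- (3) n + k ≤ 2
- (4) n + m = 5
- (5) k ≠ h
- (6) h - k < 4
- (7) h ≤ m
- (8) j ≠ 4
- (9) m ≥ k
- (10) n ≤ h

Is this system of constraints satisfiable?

Try m = 4, n = 1, k = 1, j = 1, h = 4.
Check constraint 1: n + h = 5; constraint 3: n + k = 2; constraint 4: n + m = 5. The remaining constraints are straightforward to verify.

Satisfiable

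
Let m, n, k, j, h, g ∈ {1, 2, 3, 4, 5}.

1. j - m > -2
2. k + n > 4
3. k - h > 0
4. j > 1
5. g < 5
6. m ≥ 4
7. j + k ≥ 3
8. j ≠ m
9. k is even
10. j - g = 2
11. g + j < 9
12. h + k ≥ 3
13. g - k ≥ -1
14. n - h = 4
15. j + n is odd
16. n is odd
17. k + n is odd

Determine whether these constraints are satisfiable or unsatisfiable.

Satisfiable

Take m = 5, n = 5, k = 2, j = 4, h = 1, g = 2. Then constraint 1: j - m = -1; constraint 2: k + n = 7, and every other listed constraint is also met.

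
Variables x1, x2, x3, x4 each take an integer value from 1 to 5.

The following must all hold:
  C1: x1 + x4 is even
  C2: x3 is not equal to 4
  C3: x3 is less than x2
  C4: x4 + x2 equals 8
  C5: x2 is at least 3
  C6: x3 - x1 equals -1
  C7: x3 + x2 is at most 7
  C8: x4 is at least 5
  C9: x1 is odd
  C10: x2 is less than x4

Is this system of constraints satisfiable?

Try x1 = 3, x2 = 3, x3 = 2, x4 = 5.
Check constraint 4: x4 + x2 = 8; constraint 6: x3 - x1 = -1. The remaining constraints are straightforward to verify.

Satisfiable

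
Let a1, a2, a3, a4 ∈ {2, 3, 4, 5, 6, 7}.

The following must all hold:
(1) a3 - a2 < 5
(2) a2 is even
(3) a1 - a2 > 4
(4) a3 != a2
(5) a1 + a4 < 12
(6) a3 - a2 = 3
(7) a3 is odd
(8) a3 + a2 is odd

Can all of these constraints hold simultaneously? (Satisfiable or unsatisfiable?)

Satisfiable

The assignment a1 = 7, a2 = 2, a3 = 5, a4 = 4 works:
  constraint 1 holds since a3 - a2 = 3.
  constraint 3 holds since a1 - a2 = 5.
The rest check out directly.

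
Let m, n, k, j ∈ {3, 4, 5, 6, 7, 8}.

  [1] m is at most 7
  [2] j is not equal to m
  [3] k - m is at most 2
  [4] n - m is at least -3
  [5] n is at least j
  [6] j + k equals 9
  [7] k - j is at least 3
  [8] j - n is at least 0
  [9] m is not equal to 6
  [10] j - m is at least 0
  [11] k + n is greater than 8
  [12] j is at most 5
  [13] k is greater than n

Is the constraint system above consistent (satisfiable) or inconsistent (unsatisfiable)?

Unsatisfiable

Constraints 3, 7, and 10 give m − k ≥ -2, k − j ≥ 3, j − m ≥ 0.
Adding all 3 inequalities: the left sides telescope to 0, and the right sides sum to (-2) + 3 + 0 = 1. So 0 ≥ 1, which is false.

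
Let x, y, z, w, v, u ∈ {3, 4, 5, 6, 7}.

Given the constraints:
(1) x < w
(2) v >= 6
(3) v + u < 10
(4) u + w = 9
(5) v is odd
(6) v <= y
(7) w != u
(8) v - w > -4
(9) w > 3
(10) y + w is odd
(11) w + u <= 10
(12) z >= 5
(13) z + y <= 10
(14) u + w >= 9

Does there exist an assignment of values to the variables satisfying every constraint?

Unsatisfiable

From constraint 12: z ≥ 5. From constraints 2 and 6: y ≥ v ≥ 6. Hence z + y ≥ 11. But constraint 13 requires z + y ≤ 10, and 10 < 11. Contradiction.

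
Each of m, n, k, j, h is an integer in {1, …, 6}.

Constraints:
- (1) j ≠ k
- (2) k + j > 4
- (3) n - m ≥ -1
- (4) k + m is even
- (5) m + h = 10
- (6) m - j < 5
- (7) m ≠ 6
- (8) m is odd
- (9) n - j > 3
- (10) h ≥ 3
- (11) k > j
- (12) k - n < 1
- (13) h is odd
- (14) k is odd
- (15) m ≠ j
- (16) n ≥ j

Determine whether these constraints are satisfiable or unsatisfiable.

Satisfiable

One satisfying assignment is m = 5, n = 5, k = 5, j = 1, h = 5.
For the less obvious constraints — constraint 2: k + j = 6; constraint 3: n - m = 0 — and the others hold by inspection.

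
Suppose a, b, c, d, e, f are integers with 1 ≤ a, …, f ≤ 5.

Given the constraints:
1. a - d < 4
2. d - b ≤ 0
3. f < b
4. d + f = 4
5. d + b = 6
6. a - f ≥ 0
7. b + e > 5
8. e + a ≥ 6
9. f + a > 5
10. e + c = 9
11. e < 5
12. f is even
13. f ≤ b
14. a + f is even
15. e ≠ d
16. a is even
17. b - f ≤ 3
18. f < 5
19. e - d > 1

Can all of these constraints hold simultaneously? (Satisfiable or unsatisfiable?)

One satisfying assignment is a = 4, b = 4, c = 5, d = 2, e = 4, f = 2.
For the less obvious constraints — constraint 1: a - d = 2; constraint 2: d - b = -2 — and the others hold by inspection.

Satisfiable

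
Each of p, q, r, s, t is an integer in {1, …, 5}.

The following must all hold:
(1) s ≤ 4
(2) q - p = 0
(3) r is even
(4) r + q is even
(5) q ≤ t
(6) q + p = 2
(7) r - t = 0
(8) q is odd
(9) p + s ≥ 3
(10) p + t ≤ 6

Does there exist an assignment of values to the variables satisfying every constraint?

Constraint 3 makes r even and constraint 8 makes q odd, so r + q must be odd. Constraint 4 says r + q is even — contradiction.

Unsatisfiable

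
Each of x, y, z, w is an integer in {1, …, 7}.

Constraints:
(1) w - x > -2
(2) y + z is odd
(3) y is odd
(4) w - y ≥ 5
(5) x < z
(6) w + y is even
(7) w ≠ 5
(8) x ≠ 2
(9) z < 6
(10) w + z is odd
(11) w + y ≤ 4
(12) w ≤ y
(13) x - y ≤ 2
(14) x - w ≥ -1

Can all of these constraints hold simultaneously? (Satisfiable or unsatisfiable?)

Unsatisfiable

Constraints 4, 13, and 14 give y − x ≥ -2, x − w ≥ -1, w − y ≥ 5.
Adding all 3 inequalities: the left sides telescope to 0, and the right sides sum to (-2) + (-1) + 5 = 2. So 0 ≥ 2, which is false.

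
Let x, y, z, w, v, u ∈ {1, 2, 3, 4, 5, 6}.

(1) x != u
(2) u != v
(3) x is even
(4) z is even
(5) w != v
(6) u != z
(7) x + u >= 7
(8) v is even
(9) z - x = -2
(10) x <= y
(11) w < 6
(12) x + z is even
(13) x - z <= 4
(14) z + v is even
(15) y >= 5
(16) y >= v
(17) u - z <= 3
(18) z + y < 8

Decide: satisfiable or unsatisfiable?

Satisfiable

Try x = 4, y = 5, z = 2, w = 2, v = 4, u = 3.
Check constraint 7: x + u = 7; constraint 9: z - x = -2; constraint 13: x - z = 2. The remaining constraints are straightforward to verify.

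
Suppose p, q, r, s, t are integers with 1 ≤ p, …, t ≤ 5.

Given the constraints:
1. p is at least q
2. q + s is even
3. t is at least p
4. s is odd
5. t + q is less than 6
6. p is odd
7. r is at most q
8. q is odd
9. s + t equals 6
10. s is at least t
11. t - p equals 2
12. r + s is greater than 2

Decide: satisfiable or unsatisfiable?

One satisfying assignment is p = 1, q = 1, r = 1, s = 3, t = 3.
For the less obvious constraints — constraint 5: t + q = 4; constraint 9: s + t = 6; constraint 11: t - p = 2 — and the others hold by inspection.

Satisfiable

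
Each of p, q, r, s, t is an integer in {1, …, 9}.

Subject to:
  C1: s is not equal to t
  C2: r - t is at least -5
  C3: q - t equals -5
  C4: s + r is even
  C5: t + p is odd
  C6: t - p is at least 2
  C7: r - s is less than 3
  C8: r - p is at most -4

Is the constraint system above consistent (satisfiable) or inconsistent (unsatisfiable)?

Unsatisfiable

Constraints 2, 6, and 8 give r − t ≥ -5, t − p ≥ 2, p − r ≥ 4.
Adding all 3 inequalities: the left sides telescope to 0, and the right sides sum to (-5) + 2 + 4 = 1. So 0 ≥ 1, which is false.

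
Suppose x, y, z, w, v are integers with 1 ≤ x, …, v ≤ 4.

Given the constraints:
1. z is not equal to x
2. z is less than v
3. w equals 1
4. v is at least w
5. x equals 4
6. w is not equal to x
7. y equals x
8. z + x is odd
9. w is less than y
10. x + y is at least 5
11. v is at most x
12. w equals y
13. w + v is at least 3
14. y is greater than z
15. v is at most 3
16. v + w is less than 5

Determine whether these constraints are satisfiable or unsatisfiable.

Constraint 3 fixes w = 1 and constraint 5 fixes x = 4. Constraints 7 and 12 give w = y = x, so w = x. But 1 ≠ 4 — contradiction.

Unsatisfiable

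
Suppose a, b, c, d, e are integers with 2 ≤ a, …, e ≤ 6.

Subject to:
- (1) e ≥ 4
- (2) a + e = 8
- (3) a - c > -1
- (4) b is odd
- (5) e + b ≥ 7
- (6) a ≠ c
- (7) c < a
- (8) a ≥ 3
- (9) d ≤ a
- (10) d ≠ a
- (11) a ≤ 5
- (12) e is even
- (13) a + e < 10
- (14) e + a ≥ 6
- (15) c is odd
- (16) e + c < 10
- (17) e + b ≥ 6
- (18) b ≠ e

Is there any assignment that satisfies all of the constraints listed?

Satisfiable

Try a = 4, b = 3, c = 3, d = 3, e = 4.
Check constraint 2: a + e = 8; constraint 3: a - c = 1; constraint 5: e + b = 7. The remaining constraints are straightforward to verify.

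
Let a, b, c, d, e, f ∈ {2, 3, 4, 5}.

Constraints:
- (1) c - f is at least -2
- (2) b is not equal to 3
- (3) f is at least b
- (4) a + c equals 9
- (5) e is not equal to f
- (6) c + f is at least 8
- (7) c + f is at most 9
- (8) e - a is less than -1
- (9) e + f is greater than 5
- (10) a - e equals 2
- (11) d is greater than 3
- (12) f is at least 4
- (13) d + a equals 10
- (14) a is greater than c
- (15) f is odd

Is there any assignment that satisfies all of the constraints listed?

Satisfiable

Take a = 5, b = 5, c = 4, d = 5, e = 3, f = 5. Then constraint 1: c - f = -1; constraint 4: a + c = 9; constraint 6: c + f = 9, and every other listed constraint is also met.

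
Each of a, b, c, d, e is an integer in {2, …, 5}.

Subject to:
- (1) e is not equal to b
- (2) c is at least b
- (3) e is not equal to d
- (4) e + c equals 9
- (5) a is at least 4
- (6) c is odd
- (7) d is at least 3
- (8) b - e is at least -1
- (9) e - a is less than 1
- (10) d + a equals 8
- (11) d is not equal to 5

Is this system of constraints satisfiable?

Satisfiable

Try a = 5, b = 3, c = 5, d = 3, e = 4.
Check constraint 4: e + c = 9; constraint 8: b - e = -1. The remaining constraints are straightforward to verify.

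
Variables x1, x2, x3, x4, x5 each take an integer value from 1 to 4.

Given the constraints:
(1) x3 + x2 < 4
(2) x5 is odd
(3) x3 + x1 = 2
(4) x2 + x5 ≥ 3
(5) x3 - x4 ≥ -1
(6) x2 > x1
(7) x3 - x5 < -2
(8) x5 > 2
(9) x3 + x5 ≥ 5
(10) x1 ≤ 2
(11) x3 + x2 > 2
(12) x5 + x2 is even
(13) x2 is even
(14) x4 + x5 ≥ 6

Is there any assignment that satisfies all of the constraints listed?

Constraint 2 makes x5 odd and constraint 13 makes x2 even, so x5 + x2 must be odd. Constraint 12 says x5 + x2 is even — contradiction.

Unsatisfiable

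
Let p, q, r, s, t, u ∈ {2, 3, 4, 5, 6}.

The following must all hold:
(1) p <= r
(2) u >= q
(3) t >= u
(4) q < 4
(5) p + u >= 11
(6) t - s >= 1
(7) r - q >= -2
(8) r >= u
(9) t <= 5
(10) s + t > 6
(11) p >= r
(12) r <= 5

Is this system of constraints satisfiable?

From constraints 1 and 12: p ≤ r ≤ 5. From constraints 3 and 9: u ≤ t ≤ 5. Hence p + u ≤ 10. But constraint 5 requires p + u ≥ 11, and 11 > 10. Contradiction.

Unsatisfiable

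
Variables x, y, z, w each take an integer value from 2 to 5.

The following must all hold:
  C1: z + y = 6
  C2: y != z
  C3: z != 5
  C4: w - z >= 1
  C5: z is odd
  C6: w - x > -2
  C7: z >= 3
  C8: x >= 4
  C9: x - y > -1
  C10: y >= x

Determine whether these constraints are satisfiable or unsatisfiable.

From constraint 7: z ≥ 3. From constraints 8 and 10: y ≥ x ≥ 4. Hence z + y ≥ 7. But constraint 1 requires z + y = 6, and 6 < 7. Contradiction.

Unsatisfiable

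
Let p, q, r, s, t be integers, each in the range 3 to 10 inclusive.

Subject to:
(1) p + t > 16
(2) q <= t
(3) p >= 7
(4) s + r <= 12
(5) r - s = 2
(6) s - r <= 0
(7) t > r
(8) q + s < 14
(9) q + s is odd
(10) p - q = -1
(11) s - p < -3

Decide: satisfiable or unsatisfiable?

Satisfiable

Take p = 8, q = 9, r = 6, s = 4, t = 9. Then constraint 1: p + t = 17; constraint 4: s + r = 10; constraint 5: r - s = 2, and every other listed constraint is also met.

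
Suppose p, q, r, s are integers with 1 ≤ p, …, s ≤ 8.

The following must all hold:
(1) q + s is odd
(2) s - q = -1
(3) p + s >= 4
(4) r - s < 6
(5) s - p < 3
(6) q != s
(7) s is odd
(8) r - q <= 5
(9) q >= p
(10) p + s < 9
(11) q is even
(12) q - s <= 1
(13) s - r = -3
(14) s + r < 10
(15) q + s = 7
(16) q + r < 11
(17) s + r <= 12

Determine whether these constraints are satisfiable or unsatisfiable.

Satisfiable

One satisfying assignment is p = 3, q = 4, r = 6, s = 3.
For the less obvious constraints — constraint 2: s - q = -1; constraint 3: p + s = 6 — and the others hold by inspection.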